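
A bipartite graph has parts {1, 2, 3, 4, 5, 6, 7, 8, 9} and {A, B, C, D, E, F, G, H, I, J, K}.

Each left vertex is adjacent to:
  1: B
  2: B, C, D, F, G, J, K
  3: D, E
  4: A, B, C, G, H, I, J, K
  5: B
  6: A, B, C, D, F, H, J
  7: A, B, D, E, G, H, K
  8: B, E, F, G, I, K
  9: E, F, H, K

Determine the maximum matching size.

A valid assignment of size 8: 1→B, 2→F, 3→E, 4→K, 6→J, 7→A, 8→G, 9→H.
The set {1, 5} has only 1 neighbour ({B}), so by Hall's theorem at most 8 of the 9 left vertices can be matched.

8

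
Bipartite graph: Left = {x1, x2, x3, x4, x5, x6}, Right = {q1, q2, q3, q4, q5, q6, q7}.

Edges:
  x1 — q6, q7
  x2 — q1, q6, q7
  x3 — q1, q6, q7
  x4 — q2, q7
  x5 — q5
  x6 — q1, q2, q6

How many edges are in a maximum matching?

One maximum matching: x1–q7, x2–q1, x3–q6, x4–q2, x5–q5.
The set {x1, x2, x3, x4, x6} has only 4 neighbours ({q1, q2, q6, q7}), so by Hall's theorem at most 5 of the 6 left vertices can be matched.

5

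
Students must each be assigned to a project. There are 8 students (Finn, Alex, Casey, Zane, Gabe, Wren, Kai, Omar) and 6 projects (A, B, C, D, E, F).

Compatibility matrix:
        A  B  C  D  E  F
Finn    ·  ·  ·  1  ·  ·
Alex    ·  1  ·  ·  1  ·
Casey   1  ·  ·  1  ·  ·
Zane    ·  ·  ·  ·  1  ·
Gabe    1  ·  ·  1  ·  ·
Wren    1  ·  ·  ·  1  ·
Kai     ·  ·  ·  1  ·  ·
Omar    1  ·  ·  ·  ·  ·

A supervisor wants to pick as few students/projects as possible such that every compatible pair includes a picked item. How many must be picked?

The 4 edges Finn–D, Alex–B, Casey–A, Zane–E form a matching, so any vertex cover needs at least 4 vertices (one per matched edge).
Conversely {Alex, A, D, E} meets every edge and has exactly 4 vertices, so 4 is optimal.

4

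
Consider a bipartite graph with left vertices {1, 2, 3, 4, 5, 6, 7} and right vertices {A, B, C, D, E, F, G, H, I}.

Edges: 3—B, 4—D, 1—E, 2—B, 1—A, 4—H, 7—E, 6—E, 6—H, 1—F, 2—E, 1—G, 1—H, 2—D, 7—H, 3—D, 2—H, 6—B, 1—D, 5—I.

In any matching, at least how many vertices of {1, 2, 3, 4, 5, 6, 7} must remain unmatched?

One maximum matching: 1→G, 2→E, 3→D, 4→H, 5→I, 6→B.
The set {2, 3, 4, 6, 7} has only 4 neighbours ({B, D, E, H}), so by Hall's theorem at most 6 of the 7 left vertices can be matched.
That matches 6 of the 7, leaving 1 unmatched; no matching can do better.

1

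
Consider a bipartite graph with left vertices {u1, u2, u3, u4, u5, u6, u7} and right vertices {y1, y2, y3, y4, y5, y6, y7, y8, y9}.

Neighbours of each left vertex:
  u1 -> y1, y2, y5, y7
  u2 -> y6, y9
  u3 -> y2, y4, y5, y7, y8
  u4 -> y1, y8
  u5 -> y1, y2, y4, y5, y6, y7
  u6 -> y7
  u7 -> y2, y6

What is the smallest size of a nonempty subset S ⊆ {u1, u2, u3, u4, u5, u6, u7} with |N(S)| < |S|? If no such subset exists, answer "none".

none

A matching saturating every left vertex exists, for instance u1→y1, u2→y9, u3→y4, u4→y8, u5→y6, u6→y7, u7→y2.
By Hall's marriage theorem, this means |N(S)| ≥ |S| for every subset S, so no violating subset exists.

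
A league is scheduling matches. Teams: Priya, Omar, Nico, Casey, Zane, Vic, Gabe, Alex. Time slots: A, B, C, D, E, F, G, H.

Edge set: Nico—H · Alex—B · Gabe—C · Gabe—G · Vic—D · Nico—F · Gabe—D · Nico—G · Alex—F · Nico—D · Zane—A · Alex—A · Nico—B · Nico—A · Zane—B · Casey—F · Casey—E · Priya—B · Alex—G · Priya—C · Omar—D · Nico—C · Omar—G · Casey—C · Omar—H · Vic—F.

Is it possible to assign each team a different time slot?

Yes

For example, pair Priya–C, Omar–H, Nico–G, Casey–E, Zane–A, Vic–F, Gabe–D, Alex–B.
All 8 teams are covered.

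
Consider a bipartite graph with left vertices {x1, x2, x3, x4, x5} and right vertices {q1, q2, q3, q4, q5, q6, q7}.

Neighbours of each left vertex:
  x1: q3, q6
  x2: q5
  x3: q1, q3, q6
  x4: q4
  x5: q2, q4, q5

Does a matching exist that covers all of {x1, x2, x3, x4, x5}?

Yes

One maximum matching: x1–q3, x2–q5, x3–q6, x4–q4, x5–q2.
All 5 left vertices are covered.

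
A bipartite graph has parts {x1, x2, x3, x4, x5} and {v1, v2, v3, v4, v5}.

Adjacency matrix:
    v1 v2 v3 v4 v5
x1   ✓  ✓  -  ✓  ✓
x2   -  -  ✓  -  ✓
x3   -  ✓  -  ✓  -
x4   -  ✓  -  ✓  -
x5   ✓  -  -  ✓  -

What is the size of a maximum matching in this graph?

A valid assignment of size 5: x1→v5, x2→v3, x3→v4, x4→v2, x5→v1.
This saturates every left vertex, so 5 is the maximum.

5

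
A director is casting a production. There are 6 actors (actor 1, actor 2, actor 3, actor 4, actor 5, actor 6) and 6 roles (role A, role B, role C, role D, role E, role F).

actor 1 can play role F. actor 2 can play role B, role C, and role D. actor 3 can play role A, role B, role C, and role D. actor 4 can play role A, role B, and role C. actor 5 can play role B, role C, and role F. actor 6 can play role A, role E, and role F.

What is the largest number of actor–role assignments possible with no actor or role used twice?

6

A valid assignment of size 6: actor 1-role F, actor 2-role C, actor 3-role D, actor 4-role A, actor 5-role B, actor 6-role E.
All 6 actors are matched, so no larger matching exists.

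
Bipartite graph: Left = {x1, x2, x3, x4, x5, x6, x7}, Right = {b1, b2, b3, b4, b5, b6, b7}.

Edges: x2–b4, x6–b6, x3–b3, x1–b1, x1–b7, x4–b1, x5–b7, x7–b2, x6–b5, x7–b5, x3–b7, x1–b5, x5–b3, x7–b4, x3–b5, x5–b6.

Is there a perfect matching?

Yes

For example, pair x1–b7, x2–b4, x3–b3, x4–b1, x5–b6, x6–b5, x7–b2.
Every left vertex is matched, so this is a perfect matching.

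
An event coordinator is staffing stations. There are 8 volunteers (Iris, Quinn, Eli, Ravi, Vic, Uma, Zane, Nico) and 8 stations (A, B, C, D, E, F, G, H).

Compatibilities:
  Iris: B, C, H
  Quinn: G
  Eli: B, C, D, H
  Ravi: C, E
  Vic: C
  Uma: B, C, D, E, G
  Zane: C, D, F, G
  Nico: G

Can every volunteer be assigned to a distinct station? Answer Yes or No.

No

The set {Quinn, Nico} has only 1 neighbour ({G}), so by Hall's theorem at most 7 of the 8 volunteers can be matched.
Hence no matching covers every volunteer.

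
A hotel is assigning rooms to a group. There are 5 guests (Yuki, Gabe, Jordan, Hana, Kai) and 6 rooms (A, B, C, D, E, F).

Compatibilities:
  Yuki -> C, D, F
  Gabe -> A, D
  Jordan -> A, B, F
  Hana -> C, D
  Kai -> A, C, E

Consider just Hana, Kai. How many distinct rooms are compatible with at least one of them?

4

The union of neighbours of {Hana, Kai} is {A, C, D, E}, which has 4 elements.
Since |N(S)| = 4 ≥ |S| = 2, Hall's condition holds for this subset.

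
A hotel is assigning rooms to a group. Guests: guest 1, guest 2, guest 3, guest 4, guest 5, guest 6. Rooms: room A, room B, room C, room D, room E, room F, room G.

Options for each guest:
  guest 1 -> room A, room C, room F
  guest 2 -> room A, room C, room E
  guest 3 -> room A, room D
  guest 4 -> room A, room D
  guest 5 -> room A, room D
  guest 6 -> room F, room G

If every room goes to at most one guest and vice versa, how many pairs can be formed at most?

A valid assignment of size 5: guest 1–room F, guest 2–room E, guest 3–room A, guest 4–room D, guest 6–room G.
The set {guest 3, guest 4, guest 5} has only 2 neighbours ({room A, room D}), so by Hall's theorem at most 5 of the 6 guests can be matched.

5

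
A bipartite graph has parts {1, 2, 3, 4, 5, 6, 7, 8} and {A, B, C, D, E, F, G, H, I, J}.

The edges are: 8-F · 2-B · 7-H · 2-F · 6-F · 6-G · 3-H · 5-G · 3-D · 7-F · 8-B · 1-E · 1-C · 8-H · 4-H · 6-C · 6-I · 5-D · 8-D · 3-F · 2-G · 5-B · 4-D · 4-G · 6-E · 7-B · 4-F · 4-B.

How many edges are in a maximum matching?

A valid assignment of size 7: 1→C, 2→F, 3→D, 4→H, 5→G, 6→E, 7→B.
The set {2, 3, 4, 5, 7, 8} has only 5 neighbours ({B, D, F, G, H}), so by Hall's theorem at most 7 of the 8 left vertices can be matched.

7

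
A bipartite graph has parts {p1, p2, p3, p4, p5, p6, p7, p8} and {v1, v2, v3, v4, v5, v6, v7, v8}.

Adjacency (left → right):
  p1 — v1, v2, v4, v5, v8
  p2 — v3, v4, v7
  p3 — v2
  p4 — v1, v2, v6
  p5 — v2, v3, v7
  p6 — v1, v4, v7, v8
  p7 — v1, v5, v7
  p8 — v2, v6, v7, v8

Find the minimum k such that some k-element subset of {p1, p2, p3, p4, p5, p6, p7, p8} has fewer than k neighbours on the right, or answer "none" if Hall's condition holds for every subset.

none

A matching saturating every left vertex exists, for instance p1→v5, p2→v4, p3→v2, p4→v6, p5→v3, p6→v8, p7→v1, p8→v7.
By Hall's marriage theorem, this means |N(S)| ≥ |S| for every subset S, so no violating subset exists.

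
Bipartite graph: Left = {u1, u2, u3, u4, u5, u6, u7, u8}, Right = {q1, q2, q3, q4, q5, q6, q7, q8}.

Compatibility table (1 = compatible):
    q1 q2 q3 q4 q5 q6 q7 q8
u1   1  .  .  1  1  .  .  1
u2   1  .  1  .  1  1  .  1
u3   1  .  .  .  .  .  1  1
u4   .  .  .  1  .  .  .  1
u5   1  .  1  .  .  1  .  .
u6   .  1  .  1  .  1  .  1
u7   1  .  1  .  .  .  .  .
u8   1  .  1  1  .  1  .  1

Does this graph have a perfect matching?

For example, pair u1-q5, u2-q8, u3-q7, u4-q4, u5-q3, u6-q2, u7-q1, u8-q6.
Every left vertex is matched, so this is a perfect matching.

Yes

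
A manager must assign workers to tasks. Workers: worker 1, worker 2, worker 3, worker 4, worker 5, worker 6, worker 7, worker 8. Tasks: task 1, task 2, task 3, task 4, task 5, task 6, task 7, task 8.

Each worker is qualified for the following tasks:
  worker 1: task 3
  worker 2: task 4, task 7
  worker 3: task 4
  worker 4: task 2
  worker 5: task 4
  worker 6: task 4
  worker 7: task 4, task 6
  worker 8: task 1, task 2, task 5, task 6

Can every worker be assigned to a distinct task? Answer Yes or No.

The set {worker 3, worker 5, worker 6} has only 1 neighbour ({task 4}), so by Hall's theorem at most 6 of the 8 workers can be matched.
Hence no matching covers every worker.

No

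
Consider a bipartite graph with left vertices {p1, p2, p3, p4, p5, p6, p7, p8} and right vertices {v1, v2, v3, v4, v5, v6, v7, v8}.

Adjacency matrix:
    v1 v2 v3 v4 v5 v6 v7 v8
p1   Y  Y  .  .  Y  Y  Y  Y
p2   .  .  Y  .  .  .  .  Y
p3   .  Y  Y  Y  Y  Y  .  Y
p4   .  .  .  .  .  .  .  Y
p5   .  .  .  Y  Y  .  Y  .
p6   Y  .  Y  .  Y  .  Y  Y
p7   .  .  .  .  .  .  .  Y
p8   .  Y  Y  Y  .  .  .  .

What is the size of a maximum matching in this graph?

One maximum matching: p1-v1, p2-v3, p3-v6, p4-v8, p5-v7, p6-v5, p8-v2.
The set {p4, p7} has only 1 neighbour ({v8}), so by Hall's theorem at most 7 of the 8 left vertices can be matched.

7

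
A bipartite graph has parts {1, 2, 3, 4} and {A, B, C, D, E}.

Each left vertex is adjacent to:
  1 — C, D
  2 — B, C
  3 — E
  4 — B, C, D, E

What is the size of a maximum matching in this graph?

One maximum matching: 1→D, 2→C, 3→E, 4→B.
All 4 left vertices are matched, so no larger matching exists.

4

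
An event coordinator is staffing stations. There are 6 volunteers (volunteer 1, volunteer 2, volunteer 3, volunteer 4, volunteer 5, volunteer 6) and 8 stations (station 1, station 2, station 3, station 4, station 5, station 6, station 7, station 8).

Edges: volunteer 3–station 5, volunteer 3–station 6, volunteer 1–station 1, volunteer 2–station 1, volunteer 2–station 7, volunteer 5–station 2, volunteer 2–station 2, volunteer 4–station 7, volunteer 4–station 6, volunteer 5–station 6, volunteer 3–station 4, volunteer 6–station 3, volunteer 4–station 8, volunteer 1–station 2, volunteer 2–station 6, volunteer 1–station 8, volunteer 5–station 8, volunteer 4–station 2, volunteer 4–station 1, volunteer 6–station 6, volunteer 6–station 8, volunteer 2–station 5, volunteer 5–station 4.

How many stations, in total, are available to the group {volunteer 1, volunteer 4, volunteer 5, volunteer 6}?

7

The union of neighbours of {volunteer 1, volunteer 4, volunteer 5, volunteer 6} is {station 1, station 2, station 3, station 4, station 6, station 7, station 8}, which has 7 elements.
Since |N(S)| = 7 ≥ |S| = 4, Hall's condition holds for this subset.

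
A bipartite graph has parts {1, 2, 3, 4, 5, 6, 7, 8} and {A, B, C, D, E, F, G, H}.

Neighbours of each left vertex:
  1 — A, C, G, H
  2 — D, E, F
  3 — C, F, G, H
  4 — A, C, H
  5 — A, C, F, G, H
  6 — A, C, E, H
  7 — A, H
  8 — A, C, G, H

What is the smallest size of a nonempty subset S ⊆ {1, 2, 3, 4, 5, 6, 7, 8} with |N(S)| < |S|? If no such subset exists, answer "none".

6

Take S = {1, 3, 4, 5, 7, 8}. Its neighbourhood is {A, C, F, G, H}, so |N(S)| = 5 < |S| = 6.
Every subset of size less than 6 has at least as many neighbours as members, so 6 is the minimum.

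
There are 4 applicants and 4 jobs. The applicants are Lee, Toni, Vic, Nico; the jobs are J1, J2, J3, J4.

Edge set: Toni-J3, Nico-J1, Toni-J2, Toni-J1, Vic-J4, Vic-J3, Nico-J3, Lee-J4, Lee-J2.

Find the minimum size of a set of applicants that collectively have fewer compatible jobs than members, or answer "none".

none

A matching saturating every applicant exists, for instance Lee→J2, Toni→J1, Vic→J4, Nico→J3.
By Hall's marriage theorem, this means |N(S)| ≥ |S| for every subset S, so no violating subset exists.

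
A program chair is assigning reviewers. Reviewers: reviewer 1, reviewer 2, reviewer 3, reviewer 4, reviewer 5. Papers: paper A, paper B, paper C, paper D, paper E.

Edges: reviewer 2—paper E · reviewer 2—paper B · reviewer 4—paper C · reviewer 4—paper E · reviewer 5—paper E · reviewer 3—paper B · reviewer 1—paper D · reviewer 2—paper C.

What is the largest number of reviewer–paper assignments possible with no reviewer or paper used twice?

One maximum matching: reviewer 1-paper D, reviewer 2-paper C, reviewer 3-paper B, reviewer 4-paper E.
The set {reviewer 2, reviewer 3, reviewer 4, reviewer 5} has only 3 neighbours ({paper B, paper C, paper E}), so by Hall's theorem at most 4 of the 5 reviewers can be matched.

4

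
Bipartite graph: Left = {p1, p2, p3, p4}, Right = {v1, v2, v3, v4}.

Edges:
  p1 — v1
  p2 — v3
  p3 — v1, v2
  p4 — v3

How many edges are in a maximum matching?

3

One maximum matching: p1-v1, p2-v3, p3-v2.
The set {p2, p4} has only 1 neighbour ({v3}), so by Hall's theorem at most 3 of the 4 left vertices can be matched.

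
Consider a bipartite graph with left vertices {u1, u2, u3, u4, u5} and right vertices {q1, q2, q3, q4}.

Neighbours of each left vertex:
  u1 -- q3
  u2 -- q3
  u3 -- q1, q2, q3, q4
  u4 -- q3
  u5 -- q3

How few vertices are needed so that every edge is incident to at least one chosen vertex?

The 2 edges u1–q3, u3–q2 form a matching, so any vertex cover needs at least 2 vertices (one per matched edge).
Conversely {u3, q3} meets every edge and has exactly 2 vertices, so 2 is optimal.

2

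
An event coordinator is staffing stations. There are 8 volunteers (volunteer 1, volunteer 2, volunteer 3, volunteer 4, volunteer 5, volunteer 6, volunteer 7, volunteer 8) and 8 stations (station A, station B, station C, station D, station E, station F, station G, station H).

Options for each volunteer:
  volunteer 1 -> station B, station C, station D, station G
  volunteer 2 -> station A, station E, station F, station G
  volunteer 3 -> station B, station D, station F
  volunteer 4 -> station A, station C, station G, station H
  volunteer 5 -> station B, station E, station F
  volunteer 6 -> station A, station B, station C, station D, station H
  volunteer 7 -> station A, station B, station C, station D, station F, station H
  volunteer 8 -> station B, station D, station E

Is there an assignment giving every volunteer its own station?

Yes

For example, pair volunteer 1-station C, volunteer 2-station G, volunteer 3-station D, volunteer 4-station H, volunteer 5-station E, volunteer 6-station A, volunteer 7-station F, volunteer 8-station B.
All 8 volunteers are covered.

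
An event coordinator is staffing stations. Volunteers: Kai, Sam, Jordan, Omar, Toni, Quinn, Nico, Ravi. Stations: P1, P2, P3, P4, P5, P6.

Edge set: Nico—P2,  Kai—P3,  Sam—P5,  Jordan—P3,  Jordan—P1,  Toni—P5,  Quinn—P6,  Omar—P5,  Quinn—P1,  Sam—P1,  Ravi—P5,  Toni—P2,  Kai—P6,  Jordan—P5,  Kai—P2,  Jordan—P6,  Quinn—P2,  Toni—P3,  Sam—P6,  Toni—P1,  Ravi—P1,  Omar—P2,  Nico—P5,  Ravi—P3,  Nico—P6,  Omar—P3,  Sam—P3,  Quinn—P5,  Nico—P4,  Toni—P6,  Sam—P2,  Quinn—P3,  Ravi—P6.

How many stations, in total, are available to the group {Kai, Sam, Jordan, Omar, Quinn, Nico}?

The union of neighbours of {Kai, Sam, Jordan, Omar, Quinn, Nico} is {P1, P2, P3, P4, P5, P6}, which has 6 elements.
Since |N(S)| = 6 ≥ |S| = 6, Hall's condition holds for this subset.

6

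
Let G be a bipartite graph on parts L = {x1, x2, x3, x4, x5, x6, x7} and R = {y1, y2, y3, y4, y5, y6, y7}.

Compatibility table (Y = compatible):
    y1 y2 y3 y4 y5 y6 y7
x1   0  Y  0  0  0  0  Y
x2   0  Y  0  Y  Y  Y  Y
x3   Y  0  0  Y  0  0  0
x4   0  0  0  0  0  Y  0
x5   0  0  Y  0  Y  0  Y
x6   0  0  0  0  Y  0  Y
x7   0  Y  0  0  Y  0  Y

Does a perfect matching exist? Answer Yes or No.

Yes

One maximum matching: x1→y2, x2→y4, x3→y1, x4→y6, x5→y3, x6→y5, x7→y7.
Every left vertex is matched, so this is a perfect matching.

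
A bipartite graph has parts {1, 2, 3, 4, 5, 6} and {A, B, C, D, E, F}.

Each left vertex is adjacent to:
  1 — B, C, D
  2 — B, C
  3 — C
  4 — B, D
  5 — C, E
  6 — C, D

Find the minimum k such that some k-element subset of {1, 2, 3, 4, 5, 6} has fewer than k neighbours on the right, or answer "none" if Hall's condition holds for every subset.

4

Take S = {1, 2, 3, 4}. Its neighbourhood is {B, C, D}, so |N(S)| = 3 < |S| = 4.
Every subset of size less than 4 has at least as many neighbours as members, so 4 is the minimum.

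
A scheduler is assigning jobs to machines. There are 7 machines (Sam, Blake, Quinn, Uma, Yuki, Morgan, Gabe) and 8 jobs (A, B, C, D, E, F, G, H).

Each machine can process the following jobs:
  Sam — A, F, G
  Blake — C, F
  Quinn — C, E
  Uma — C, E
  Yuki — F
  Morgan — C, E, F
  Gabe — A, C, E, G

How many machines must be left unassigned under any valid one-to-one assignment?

One maximum matching: Sam–A, Blake–F, Quinn–C, Uma–E, Gabe–G.
The set {Blake, Quinn, Uma, Yuki, Morgan} has only 3 neighbours ({C, E, F}), so by Hall's theorem at most 5 of the 7 machines can be matched.
That matches 5 of the 7, leaving 2 unmatched; no matching can do better.

2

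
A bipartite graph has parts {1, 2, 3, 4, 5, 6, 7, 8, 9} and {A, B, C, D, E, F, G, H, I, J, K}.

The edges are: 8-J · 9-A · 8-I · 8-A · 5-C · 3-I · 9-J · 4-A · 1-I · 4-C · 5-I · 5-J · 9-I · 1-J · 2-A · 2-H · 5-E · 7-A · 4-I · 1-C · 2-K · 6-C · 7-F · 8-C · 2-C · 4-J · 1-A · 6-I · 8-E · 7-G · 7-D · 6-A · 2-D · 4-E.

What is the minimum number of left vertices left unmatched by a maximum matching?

One maximum matching: 1→J, 2→K, 3→I, 4→A, 5→E, 6→C, 7→F.
The set {1, 3, 4, 5, 6, 8, 9} has only 5 neighbours ({A, C, E, I, J}), so by Hall's theorem at most 7 of the 9 left vertices can be matched.
That matches 7 of the 9, leaving 2 unmatched; no matching can do better.

2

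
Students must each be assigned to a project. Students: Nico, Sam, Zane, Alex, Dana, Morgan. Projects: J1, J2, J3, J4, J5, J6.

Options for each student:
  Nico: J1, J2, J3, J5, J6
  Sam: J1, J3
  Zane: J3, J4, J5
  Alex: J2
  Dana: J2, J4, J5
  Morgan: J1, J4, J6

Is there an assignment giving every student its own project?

Yes

One maximum matching: Nico→J1, Sam→J3, Zane→J5, Alex→J2, Dana→J4, Morgan→J6.
Every student is matched, so this is a perfect matching.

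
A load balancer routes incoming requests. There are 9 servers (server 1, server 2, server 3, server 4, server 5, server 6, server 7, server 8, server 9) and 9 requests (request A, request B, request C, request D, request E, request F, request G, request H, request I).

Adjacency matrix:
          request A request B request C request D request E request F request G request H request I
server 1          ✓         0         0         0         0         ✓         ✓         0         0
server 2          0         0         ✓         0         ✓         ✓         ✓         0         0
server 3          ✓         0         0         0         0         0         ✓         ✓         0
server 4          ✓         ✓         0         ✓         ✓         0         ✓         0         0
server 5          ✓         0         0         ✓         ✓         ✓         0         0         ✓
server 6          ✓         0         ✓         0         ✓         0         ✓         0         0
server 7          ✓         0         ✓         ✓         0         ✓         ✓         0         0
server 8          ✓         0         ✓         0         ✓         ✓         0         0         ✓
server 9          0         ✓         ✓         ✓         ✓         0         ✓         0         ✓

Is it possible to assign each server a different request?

Yes

For example, pair server 1-request A, server 2-request C, server 3-request H, server 4-request B, server 5-request I, server 6-request G, server 7-request D, server 8-request F, server 9-request E.
All 9 servers are covered.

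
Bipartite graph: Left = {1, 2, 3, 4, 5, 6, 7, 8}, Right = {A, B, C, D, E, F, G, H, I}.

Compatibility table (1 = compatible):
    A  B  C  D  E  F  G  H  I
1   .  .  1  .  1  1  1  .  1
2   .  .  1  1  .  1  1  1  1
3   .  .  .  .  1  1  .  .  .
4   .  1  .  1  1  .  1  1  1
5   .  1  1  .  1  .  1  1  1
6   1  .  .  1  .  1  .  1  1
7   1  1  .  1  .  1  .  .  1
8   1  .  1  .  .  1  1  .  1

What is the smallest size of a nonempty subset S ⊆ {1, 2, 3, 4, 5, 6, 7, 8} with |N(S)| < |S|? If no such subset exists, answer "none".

none

A matching saturating every left vertex exists, for instance 1→C, 2→H, 3→F, 4→E, 5→I, 6→A, 7→B, 8→G.
By Hall's marriage theorem, this means |N(S)| ≥ |S| for every subset S, so no violating subset exists.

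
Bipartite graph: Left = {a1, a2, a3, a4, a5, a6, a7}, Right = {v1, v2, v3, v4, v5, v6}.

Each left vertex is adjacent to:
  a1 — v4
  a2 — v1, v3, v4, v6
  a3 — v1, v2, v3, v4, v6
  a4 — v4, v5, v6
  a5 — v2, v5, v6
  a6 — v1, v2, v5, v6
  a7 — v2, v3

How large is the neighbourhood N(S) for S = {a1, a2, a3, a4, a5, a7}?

The union of neighbours of {a1, a2, a3, a4, a5, a7} is {v1, v2, v3, v4, v5, v6}, which has 6 elements.
Since |N(S)| = 6 ≥ |S| = 6, Hall's condition holds for this subset.

6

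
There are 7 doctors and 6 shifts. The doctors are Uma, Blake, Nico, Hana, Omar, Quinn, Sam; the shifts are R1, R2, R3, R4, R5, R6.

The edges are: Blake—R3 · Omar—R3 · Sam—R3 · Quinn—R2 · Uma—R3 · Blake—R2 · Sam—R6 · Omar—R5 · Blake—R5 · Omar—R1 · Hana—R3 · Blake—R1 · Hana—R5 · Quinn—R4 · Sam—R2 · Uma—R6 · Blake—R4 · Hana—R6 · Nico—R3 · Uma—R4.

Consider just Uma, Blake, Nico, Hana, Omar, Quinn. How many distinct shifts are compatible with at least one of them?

The union of neighbours of {Uma, Blake, Nico, Hana, Omar, Quinn} is {R1, R2, R3, R4, R5, R6}, which has 6 elements.
Since |N(S)| = 6 ≥ |S| = 6, Hall's condition holds for this subset.

6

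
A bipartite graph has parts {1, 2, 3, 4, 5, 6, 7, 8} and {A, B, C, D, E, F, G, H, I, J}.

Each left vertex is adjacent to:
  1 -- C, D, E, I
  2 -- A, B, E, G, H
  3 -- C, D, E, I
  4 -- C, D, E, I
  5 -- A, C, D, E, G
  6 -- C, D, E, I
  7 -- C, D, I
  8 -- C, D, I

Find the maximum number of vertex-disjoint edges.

A valid assignment of size 6: 1-I, 2-A, 3-D, 4-C, 5-G, 6-E.
The set {1, 3, 4, 6, 7, 8} has only 4 neighbours ({C, D, E, I}), so by Hall's theorem at most 6 of the 8 left vertices can be matched.

6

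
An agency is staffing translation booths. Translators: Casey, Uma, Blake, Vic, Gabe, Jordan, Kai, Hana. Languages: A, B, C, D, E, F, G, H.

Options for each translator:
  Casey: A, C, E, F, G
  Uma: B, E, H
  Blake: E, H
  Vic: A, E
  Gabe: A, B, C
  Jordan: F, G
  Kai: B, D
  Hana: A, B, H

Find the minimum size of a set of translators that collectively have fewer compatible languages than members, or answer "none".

none

A matching saturating every translator exists, for instance Casey→G, Uma→E, Blake→H, Vic→A, Gabe→C, Jordan→F, Kai→D, Hana→B.
By Hall's marriage theorem, this means |N(S)| ≥ |S| for every subset S, so no violating subset exists.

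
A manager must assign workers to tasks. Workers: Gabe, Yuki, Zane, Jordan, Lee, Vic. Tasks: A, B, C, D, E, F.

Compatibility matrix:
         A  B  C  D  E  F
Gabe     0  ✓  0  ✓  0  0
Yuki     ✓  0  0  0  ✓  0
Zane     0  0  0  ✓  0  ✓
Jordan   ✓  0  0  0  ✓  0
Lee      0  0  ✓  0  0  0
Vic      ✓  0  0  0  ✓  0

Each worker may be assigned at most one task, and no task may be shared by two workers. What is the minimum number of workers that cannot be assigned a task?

1

A valid assignment of size 5: Gabe–B, Yuki–A, Zane–F, Jordan–E, Lee–C.
The set {Yuki, Jordan, Vic} has only 2 neighbours ({A, E}), so by Hall's theorem at most 5 of the 6 workers can be matched.
That matches 5 of the 6, leaving 1 unmatched; no matching can do better.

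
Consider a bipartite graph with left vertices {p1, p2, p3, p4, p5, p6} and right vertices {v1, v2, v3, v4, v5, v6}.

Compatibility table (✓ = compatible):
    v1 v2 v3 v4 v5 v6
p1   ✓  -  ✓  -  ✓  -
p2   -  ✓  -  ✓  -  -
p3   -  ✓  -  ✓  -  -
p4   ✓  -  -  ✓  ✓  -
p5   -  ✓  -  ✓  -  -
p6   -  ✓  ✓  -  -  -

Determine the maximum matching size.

One maximum matching: p1–v1, p2–v4, p3–v2, p4–v5, p6–v3.
The set {p2, p3, p5} has only 2 neighbours ({v2, v4}), so by Hall's theorem at most 5 of the 6 left vertices can be matched.

5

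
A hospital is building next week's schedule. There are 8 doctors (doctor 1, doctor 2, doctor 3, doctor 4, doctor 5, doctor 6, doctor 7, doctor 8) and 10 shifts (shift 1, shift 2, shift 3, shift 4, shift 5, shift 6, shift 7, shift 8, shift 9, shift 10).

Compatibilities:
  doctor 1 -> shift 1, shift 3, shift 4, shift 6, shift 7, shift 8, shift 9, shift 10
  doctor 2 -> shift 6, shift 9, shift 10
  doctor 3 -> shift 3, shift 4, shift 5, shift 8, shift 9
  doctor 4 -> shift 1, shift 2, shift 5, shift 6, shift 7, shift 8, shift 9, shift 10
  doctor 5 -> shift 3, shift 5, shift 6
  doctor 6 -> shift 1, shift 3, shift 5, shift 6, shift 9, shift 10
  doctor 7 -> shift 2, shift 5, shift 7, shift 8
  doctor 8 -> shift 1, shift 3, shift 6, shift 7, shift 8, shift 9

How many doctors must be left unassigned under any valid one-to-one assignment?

0

A valid assignment of size 8: doctor 1–shift 6, doctor 2–shift 10, doctor 3–shift 4, doctor 4–shift 2, doctor 5–shift 3, doctor 6–shift 5, doctor 7–shift 8, doctor 8–shift 7.
This saturates every doctor, so 8 is the maximum.
That matches 8 of the 8, leaving 0 unmatched; no matching can do better.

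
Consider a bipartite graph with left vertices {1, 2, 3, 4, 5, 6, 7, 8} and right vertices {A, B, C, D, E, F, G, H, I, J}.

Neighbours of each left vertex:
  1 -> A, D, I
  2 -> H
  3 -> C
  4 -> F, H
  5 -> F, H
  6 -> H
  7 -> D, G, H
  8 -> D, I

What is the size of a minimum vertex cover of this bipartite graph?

The 6 edges 1–I, 2–H, 3–C, 4–F, 7–G, 8–D form a matching, so any vertex cover needs at least 6 vertices (one per matched edge).
Conversely {1, 3, 7, 8, F, H} meets every edge and has exactly 6 vertices, so 6 is optimal.

6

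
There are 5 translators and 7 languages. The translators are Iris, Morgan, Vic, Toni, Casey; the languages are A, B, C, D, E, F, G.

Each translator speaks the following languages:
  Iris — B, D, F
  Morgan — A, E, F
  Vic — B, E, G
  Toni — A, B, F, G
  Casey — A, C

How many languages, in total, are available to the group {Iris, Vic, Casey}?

7

The union of neighbours of {Iris, Vic, Casey} is {A, B, C, D, E, F, G}, which has 7 elements.
Since |N(S)| = 7 ≥ |S| = 3, Hall's condition holds for this subset.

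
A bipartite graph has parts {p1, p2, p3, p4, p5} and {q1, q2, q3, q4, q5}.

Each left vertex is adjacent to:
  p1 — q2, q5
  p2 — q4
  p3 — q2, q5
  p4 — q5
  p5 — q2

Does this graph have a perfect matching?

The set {p1, p3, p4, p5} has only 2 neighbours ({q2, q5}), so by Hall's theorem at most 3 of the 5 left vertices can be matched.
Hence no matching covers every left vertex.

No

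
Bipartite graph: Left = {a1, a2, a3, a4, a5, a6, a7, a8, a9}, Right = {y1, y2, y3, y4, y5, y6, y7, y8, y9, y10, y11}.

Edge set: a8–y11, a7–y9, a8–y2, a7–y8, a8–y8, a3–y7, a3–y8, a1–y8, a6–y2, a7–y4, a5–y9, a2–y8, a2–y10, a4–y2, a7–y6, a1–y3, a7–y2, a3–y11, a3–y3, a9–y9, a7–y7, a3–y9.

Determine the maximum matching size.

7

A valid assignment of size 7: a1→y3, a2→y10, a3→y7, a4→y2, a5→y9, a7→y6, a8→y8.
The set {a4, a5, a6, a9} has only 2 neighbours ({y2, y9}), so by Hall's theorem at most 7 of the 9 left vertices can be matched.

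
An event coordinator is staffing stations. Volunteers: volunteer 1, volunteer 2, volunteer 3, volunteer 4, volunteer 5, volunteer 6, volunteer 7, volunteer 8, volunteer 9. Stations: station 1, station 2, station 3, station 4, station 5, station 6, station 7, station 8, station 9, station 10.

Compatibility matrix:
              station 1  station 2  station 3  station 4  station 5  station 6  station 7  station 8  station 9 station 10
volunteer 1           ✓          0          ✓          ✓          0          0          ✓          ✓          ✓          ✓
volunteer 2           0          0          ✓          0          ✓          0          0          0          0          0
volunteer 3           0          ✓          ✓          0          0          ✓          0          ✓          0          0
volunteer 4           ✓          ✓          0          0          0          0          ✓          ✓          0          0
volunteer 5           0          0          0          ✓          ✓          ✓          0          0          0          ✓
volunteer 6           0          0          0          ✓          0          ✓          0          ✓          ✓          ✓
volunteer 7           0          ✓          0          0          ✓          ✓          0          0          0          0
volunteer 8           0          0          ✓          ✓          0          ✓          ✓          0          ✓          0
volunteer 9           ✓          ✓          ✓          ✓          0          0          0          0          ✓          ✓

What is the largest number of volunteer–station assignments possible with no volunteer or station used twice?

9

For example, pair volunteer 1–station 7, volunteer 2–station 3, volunteer 3–station 8, volunteer 4–station 1, volunteer 5–station 4, volunteer 6–station 9, volunteer 7–station 5, volunteer 8–station 6, volunteer 9–station 2.
This saturates every volunteer, so 9 is the maximum.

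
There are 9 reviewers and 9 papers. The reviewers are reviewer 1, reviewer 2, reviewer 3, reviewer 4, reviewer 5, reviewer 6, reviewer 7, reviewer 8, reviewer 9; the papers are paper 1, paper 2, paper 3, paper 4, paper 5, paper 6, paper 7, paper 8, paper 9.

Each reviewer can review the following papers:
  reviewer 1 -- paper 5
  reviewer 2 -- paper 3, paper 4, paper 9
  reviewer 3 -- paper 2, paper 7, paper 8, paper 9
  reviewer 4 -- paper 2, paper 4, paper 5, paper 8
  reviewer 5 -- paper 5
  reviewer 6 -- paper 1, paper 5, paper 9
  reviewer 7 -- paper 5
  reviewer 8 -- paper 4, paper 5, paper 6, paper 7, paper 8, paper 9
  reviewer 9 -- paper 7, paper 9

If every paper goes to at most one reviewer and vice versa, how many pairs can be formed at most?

7

A valid assignment of size 7: reviewer 1–paper 5, reviewer 2–paper 3, reviewer 3–paper 8, reviewer 4–paper 4, reviewer 6–paper 1, reviewer 8–paper 9, reviewer 9–paper 7.
The set {reviewer 1, reviewer 5, reviewer 7} has only 1 neighbour ({paper 5}), so by Hall's theorem at most 7 of the 9 reviewers can be matched.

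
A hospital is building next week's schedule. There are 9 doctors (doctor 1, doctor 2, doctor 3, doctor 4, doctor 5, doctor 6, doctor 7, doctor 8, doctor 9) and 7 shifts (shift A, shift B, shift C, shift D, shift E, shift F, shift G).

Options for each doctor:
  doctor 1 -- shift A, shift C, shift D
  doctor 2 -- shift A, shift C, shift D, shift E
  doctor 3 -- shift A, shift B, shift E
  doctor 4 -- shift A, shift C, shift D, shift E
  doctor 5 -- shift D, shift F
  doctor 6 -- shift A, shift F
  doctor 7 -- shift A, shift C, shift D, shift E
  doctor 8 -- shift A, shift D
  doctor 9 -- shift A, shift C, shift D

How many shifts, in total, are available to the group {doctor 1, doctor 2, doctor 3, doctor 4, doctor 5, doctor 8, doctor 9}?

The union of neighbours of {doctor 1, doctor 2, doctor 3, doctor 4, doctor 5, doctor 8, doctor 9} is {shift A, shift B, shift C, shift D, shift E, shift F}, which has 6 elements.
Since |N(S)| = 6 < |S| = 7, Hall's condition fails for this subset.

6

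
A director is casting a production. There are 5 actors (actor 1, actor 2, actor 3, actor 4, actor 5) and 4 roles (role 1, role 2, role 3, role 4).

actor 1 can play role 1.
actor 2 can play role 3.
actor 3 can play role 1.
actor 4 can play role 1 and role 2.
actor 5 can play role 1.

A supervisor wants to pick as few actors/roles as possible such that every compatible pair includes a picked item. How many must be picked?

{actor 2, actor 4, role 1} is a vertex cover of size 3: every edge has an endpoint in this set.
No smaller cover exists because actor 1–role 1, actor 2–role 3, actor 4–role 2 is a matching of size 3, and a cover must include an endpoint of each of these disjoint edges (König's theorem).

3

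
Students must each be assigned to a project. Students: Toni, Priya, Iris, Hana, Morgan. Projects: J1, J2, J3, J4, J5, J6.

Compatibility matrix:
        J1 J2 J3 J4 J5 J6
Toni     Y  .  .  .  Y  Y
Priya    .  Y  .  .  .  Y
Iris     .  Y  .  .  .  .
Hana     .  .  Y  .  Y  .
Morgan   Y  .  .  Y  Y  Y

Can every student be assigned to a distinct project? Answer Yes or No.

For example, pair Toni-J1, Priya-J6, Iris-J2, Hana-J3, Morgan-J5.
All 5 students are covered.

Yes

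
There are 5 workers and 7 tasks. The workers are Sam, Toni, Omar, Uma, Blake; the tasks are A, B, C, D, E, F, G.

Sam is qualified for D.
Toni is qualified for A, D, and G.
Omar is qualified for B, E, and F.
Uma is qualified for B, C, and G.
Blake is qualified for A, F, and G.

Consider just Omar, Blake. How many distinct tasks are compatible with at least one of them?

5

The union of neighbours of {Omar, Blake} is {A, B, E, F, G}, which has 5 elements.
Since |N(S)| = 5 ≥ |S| = 2, Hall's condition holds for this subset.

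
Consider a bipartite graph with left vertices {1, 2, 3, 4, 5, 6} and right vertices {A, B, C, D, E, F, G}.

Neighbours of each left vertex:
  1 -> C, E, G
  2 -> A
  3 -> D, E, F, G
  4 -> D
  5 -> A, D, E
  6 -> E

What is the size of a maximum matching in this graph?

A valid assignment of size 5: 1–C, 2–A, 3–F, 4–D, 5–E.
The set {2, 4, 5, 6} has only 3 neighbours ({A, D, E}), so by Hall's theorem at most 5 of the 6 left vertices can be matched.

5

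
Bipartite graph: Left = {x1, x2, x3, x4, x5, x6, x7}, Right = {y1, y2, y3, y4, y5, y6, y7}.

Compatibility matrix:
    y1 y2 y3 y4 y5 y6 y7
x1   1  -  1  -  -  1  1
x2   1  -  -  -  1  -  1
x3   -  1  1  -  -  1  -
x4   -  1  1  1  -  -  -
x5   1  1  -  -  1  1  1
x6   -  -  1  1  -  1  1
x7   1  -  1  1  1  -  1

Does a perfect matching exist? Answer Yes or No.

Yes

One maximum matching: x1-y3, x2-y1, x3-y6, x4-y2, x5-y5, x6-y4, x7-y7.
Every left vertex is matched, so this is a perfect matching.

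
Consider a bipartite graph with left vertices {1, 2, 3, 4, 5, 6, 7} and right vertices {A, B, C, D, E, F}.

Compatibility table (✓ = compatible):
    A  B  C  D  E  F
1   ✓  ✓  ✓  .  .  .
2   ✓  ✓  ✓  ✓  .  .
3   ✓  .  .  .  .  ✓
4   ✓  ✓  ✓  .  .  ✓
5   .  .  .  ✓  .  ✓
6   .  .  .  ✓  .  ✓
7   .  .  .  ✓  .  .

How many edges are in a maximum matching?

5

One maximum matching: 1–B, 2–D, 3–A, 4–C, 5–F.
The set {1, 2, 3, 4, 5, 6, 7} has only 5 neighbours ({A, B, C, D, F}), so by Hall's theorem at most 5 of the 7 left vertices can be matched.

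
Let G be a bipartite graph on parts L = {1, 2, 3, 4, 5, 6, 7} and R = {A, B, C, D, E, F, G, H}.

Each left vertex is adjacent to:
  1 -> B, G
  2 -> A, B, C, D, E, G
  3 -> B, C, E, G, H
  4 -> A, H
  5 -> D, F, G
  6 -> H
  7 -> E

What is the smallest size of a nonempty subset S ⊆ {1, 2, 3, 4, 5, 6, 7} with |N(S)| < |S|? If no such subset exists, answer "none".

none

A matching saturating every left vertex exists, for instance 1→B, 2→D, 3→G, 4→A, 5→F, 6→H, 7→E.
By Hall's marriage theorem, this means |N(S)| ≥ |S| for every subset S, so no violating subset exists.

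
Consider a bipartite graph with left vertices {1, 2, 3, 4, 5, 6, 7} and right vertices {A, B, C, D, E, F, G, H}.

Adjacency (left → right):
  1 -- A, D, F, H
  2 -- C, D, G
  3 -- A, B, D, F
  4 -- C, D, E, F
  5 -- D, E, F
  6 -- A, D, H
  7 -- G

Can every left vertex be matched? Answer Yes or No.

For example, pair 1–F, 2–C, 3–B, 4–E, 5–D, 6–H, 7–G.
Every left vertex is matched, so this matching saturates all of them.

Yes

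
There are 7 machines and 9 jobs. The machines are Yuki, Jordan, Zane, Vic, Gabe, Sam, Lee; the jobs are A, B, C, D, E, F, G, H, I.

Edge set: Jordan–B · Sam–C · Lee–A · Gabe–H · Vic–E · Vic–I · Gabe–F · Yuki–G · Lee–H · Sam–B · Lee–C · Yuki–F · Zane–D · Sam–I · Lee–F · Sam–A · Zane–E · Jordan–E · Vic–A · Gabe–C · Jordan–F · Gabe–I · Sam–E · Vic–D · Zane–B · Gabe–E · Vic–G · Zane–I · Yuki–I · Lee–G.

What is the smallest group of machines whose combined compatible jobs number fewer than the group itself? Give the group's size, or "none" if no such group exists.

none

A matching saturating every machine exists, for instance Yuki→F, Jordan→B, Zane→D, Vic→A, Gabe→H, Sam→E, Lee→G.
By Hall's marriage theorem, this means |N(S)| ≥ |S| for every subset S, so no violating subset exists.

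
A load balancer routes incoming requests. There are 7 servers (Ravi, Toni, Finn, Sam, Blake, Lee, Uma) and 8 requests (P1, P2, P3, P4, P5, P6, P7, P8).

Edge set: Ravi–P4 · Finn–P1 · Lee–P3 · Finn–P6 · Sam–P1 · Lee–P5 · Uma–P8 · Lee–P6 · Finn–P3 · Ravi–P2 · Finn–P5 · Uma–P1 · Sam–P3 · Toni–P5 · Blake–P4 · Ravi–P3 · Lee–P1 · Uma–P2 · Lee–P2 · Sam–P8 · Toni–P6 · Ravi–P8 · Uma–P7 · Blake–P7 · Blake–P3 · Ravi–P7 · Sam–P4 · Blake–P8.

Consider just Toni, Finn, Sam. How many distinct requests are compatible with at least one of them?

6

The union of neighbours of {Toni, Finn, Sam} is {P1, P3, P4, P5, P6, P8}, which has 6 elements.
Since |N(S)| = 6 ≥ |S| = 3, Hall's condition holds for this subset.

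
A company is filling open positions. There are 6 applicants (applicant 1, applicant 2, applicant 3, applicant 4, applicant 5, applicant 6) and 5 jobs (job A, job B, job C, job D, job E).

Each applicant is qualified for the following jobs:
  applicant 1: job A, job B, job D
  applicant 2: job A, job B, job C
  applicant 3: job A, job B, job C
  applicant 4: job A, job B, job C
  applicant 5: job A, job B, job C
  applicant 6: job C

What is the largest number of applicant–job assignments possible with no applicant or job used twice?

4

One maximum matching: applicant 1-job D, applicant 2-job C, applicant 3-job B, applicant 4-job A.
The set {applicant 2, applicant 3, applicant 4, applicant 5, applicant 6} has only 3 neighbours ({job A, job B, job C}), so by Hall's theorem at most 4 of the 6 applicants can be matched.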